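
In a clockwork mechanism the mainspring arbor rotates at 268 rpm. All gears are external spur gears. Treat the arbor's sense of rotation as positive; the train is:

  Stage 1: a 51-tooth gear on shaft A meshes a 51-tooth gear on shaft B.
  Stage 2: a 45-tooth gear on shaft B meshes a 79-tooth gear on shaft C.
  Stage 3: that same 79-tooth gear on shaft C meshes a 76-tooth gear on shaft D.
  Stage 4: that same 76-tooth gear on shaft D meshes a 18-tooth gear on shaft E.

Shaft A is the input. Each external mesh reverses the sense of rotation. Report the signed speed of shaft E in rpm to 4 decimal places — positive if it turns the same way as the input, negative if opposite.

Stage 1 [51T→51T]: ω = 268.0000×51/51 = 268.0000 rpm, dir flips to −; running = −268.0000
Stage 2 [45T→79T]: ω = 268.0000×45/79 = 152.6582 rpm, dir flips to +; running = +152.6582
Stage 3 [79T→76T]: ω = 152.6582×79/76 = 158.6842 rpm, dir flips to −; running = −158.6842
Stage 4 [76T→18T]: ω = 158.6842×76/18 = 670.0000 rpm, dir flips to +; running = +670.0000

+670.0000 rpm (same as input, |ω| = 670.0000 rpm)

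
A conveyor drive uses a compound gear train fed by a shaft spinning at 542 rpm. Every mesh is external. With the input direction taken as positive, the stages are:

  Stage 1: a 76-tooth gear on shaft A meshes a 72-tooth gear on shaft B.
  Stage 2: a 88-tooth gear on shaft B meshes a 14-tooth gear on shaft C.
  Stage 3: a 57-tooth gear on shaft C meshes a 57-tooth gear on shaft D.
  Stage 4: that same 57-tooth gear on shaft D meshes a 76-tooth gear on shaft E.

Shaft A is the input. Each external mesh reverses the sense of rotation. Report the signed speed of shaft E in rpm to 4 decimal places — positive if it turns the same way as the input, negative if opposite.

Stage 1 [76T→72T]: ω = 542.0000×76/72 = 572.1111 rpm, dir flips to −; running = −572.1111
Stage 2 [88T→14T]: ω = 572.1111×88/14 = 3596.1270 rpm, dir flips to +; running = +3596.1270
Stage 3 [57T→57T]: ω = 3596.1270×57/57 = 3596.1270 rpm, dir flips to −; running = −3596.1270
Stage 4 [57T→76T]: ω = 3596.1270×57/76 = 2697.0952 rpm, dir flips to +; running = +2697.0952

+2697.0952 rpm (same as input, |ω| = 2697.0952 rpm)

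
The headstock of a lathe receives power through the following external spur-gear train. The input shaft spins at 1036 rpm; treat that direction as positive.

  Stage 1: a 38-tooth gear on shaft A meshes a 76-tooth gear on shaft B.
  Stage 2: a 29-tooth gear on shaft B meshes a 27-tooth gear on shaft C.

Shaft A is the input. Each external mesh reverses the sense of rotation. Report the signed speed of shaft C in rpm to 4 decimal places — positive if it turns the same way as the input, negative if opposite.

Stage 1 [38T→76T]: ω = 1036.0000×38/76 = 518.0000 rpm, dir flips to −; running = −518.0000
Stage 2 [29T→27T]: ω = 518.0000×29/27 = 556.3704 rpm, dir flips to +; running = +556.3704

+556.3704 rpm (same as input, |ω| = 556.3704 rpm)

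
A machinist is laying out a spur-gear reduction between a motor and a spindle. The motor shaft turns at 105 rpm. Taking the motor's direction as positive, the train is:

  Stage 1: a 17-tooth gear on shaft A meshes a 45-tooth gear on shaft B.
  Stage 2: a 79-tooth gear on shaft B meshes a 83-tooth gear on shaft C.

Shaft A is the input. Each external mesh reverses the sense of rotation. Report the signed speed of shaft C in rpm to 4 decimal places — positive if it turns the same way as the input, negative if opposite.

+37.7550 rpm (same as input, |ω| = 37.7550 rpm)

Stage 1 [17T→45T]: ω = 105.0000×17/45 = 39.6667 rpm, dir flips to −; running = −39.6667
Stage 2 [79T→83T]: ω = 39.6667×79/83 = 37.7550 rpm, dir flips to +; running = +37.7550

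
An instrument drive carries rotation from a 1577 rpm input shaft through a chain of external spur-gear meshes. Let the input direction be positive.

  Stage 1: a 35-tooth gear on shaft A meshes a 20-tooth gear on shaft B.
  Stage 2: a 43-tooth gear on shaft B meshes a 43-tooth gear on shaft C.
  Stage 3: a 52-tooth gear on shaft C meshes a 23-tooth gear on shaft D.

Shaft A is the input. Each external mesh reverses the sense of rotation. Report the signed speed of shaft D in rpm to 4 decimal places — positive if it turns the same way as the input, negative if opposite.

Stage 1 [35T→20T]: ω = 1577.0000×35/20 = 2759.7500 rpm, dir flips to −; running = −2759.7500
Stage 2 [43T→43T]: ω = 2759.7500×43/43 = 2759.7500 rpm, dir flips to +; running = +2759.7500
Stage 3 [52T→23T]: ω = 2759.7500×52/23 = 6239.4348 rpm, dir flips to −; running = −6239.4348

-6239.4348 rpm (opposite to input, |ω| = 6239.4348 rpm)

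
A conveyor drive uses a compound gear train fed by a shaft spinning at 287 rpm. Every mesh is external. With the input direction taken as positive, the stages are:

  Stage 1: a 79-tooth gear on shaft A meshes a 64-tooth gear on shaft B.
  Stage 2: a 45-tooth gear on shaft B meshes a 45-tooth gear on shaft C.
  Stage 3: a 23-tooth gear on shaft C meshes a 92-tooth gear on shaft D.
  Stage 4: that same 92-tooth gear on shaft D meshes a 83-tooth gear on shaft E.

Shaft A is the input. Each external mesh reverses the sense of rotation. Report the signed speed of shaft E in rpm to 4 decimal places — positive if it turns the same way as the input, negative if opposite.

+98.1700 rpm (same as input, |ω| = 98.1700 rpm)

Stage 1 [79T→64T]: ω = 287.0000×79/64 = 354.2656 rpm, dir flips to −; running = −354.2656
Stage 2 [45T→45T]: ω = 354.2656×45/45 = 354.2656 rpm, dir flips to +; running = +354.2656
Stage 3 [23T→92T]: ω = 354.2656×23/92 = 88.5664 rpm, dir flips to −; running = −88.5664
Stage 4 [92T→83T]: ω = 88.5664×92/83 = 98.1700 rpm, dir flips to +; running = +98.1700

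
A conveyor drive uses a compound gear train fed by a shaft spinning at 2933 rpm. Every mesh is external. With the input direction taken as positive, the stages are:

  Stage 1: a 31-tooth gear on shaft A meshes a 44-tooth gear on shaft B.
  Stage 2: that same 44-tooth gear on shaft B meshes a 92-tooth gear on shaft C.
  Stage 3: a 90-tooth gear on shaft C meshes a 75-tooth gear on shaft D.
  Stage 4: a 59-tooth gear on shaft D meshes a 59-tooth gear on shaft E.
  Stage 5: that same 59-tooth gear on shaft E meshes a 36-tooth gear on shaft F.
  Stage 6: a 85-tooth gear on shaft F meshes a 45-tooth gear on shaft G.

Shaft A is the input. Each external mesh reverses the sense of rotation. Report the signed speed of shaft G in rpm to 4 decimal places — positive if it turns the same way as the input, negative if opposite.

+3671.3273 rpm (same as input, |ω| = 3671.3273 rpm)

Stage 1 [31T→44T]: ω = 2933.0000×31/44 = 2066.4318 rpm, dir flips to −; running = −2066.4318
Stage 2 [44T→92T]: ω = 2066.4318×44/92 = 988.2935 rpm, dir flips to +; running = +988.2935
Stage 3 [90T→75T]: ω = 988.2935×90/75 = 1185.9522 rpm, dir flips to −; running = −1185.9522
Stage 4 [59T→59T]: ω = 1185.9522×59/59 = 1185.9522 rpm, dir flips to +; running = +1185.9522
Stage 5 [59T→36T]: ω = 1185.9522×59/36 = 1943.6438 rpm, dir flips to −; running = −1943.6438
Stage 6 [85T→45T]: ω = 1943.6438×85/45 = 3671.3273 rpm, dir flips to +; running = +3671.3273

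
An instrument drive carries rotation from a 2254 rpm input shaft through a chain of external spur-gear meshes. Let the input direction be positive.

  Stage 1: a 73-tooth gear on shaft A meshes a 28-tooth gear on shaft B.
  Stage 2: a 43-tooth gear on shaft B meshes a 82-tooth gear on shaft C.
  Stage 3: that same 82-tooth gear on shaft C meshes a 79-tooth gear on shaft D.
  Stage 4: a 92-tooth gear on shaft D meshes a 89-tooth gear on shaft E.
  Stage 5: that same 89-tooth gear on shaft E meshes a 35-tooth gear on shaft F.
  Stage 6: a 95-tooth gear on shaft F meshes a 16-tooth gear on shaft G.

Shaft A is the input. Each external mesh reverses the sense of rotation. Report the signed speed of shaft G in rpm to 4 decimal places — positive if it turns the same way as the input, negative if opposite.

+49921.0269 rpm (same as input, |ω| = 49921.0269 rpm)

Stage 1 [73T→28T]: ω = 2254.0000×73/28 = 5876.5000 rpm, dir flips to −; running = −5876.5000
Stage 2 [43T→82T]: ω = 5876.5000×43/82 = 3081.5793 rpm, dir flips to +; running = +3081.5793
Stage 3 [82T→79T]: ω = 3081.5793×82/79 = 3198.6013 rpm, dir flips to −; running = −3198.6013
Stage 4 [92T→89T]: ω = 3198.6013×92/89 = 3306.4193 rpm, dir flips to +; running = +3306.4193
Stage 5 [89T→35T]: ω = 3306.4193×89/35 = 8407.7519 rpm, dir flips to −; running = −8407.7519
Stage 6 [95T→16T]: ω = 8407.7519×95/16 = 49921.0269 rpm, dir flips to +; running = +49921.0269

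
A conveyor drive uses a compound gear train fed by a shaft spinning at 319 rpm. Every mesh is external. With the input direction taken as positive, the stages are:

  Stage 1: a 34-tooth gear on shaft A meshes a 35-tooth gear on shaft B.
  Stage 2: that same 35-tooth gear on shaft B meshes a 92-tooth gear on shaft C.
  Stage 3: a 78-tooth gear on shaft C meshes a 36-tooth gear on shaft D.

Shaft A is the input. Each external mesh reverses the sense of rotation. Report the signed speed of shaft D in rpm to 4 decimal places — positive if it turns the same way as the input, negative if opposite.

-255.4312 rpm (opposite to input, |ω| = 255.4312 rpm)

Stage 1 [34T→35T]: ω = 319.0000×34/35 = 309.8857 rpm, dir flips to −; running = −309.8857
Stage 2 [35T→92T]: ω = 309.8857×35/92 = 117.8913 rpm, dir flips to +; running = +117.8913
Stage 3 [78T→36T]: ω = 117.8913×78/36 = 255.4312 rpm, dir flips to −; running = −255.4312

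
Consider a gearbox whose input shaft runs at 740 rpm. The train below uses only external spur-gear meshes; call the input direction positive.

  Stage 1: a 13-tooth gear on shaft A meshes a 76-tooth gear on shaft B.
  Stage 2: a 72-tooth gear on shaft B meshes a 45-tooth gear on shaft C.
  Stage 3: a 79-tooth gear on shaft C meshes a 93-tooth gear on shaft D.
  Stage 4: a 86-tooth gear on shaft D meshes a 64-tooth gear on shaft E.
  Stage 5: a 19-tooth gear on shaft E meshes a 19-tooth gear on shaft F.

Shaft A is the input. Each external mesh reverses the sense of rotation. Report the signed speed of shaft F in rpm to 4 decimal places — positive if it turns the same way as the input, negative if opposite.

Stage 1 [13T→76T]: ω = 740.0000×13/76 = 126.5789 rpm, dir flips to −; running = −126.5789
Stage 2 [72T→45T]: ω = 126.5789×72/45 = 202.5263 rpm, dir flips to +; running = +202.5263
Stage 3 [79T→93T]: ω = 202.5263×79/93 = 172.0385 rpm, dir flips to −; running = −172.0385
Stage 4 [86T→64T]: ω = 172.0385×86/64 = 231.1767 rpm, dir flips to +; running = +231.1767
Stage 5 [19T→19T]: ω = 231.1767×19/19 = 231.1767 rpm, dir flips to −; running = −231.1767

-231.1767 rpm (opposite to input, |ω| = 231.1767 rpm)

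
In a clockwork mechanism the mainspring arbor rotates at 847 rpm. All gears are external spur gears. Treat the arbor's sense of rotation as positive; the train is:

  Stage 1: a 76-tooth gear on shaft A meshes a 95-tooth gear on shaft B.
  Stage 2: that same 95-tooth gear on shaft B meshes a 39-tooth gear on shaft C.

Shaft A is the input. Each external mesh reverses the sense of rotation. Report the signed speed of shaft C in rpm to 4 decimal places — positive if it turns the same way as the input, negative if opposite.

Stage 1 [76T→95T]: ω = 847.0000×76/95 = 677.6000 rpm, dir flips to −; running = −677.6000
Stage 2 [95T→39T]: ω = 677.6000×95/39 = 1650.5641 rpm, dir flips to +; running = +1650.5641

+1650.5641 rpm (same as input, |ω| = 1650.5641 rpm)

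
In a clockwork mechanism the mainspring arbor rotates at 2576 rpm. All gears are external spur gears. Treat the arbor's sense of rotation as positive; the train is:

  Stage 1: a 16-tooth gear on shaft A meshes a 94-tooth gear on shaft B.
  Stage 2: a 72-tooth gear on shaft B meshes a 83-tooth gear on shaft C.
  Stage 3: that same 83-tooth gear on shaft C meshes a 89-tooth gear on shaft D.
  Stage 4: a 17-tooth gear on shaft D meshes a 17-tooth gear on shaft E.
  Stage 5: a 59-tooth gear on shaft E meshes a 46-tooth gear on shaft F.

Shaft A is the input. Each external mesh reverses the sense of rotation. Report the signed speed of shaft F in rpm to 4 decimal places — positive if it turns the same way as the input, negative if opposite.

-454.9615 rpm (opposite to input, |ω| = 454.9615 rpm)

Stage 1 [16T→94T]: ω = 2576.0000×16/94 = 438.4681 rpm, dir flips to −; running = −438.4681
Stage 2 [72T→83T]: ω = 438.4681×72/83 = 380.3579 rpm, dir flips to +; running = +380.3579
Stage 3 [83T→89T]: ω = 380.3579×83/89 = 354.7158 rpm, dir flips to −; running = −354.7158
Stage 4 [17T→17T]: ω = 354.7158×17/17 = 354.7158 rpm, dir flips to +; running = +354.7158
Stage 5 [59T→46T]: ω = 354.7158×59/46 = 454.9615 rpm, dir flips to −; running = −454.9615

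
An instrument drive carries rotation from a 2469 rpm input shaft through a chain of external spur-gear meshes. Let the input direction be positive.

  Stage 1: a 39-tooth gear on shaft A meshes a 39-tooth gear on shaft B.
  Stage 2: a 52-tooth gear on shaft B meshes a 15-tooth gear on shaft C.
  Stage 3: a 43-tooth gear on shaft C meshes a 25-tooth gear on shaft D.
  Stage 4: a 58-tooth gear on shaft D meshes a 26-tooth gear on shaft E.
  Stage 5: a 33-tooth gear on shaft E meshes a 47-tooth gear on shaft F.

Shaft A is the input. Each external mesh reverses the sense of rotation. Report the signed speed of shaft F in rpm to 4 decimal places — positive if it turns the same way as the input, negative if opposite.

-23058.5689 rpm (opposite to input, |ω| = 23058.5689 rpm)

Stage 1 [39T→39T]: ω = 2469.0000×39/39 = 2469.0000 rpm, dir flips to −; running = −2469.0000
Stage 2 [52T→15T]: ω = 2469.0000×52/15 = 8559.2000 rpm, dir flips to +; running = +8559.2000
Stage 3 [43T→25T]: ω = 8559.2000×43/25 = 14721.8240 rpm, dir flips to −; running = −14721.8240
Stage 4 [58T→26T]: ω = 14721.8240×58/26 = 32840.9920 rpm, dir flips to +; running = +32840.9920
Stage 5 [33T→47T]: ω = 32840.9920×33/47 = 23058.5689 rpm, dir flips to −; running = −23058.5689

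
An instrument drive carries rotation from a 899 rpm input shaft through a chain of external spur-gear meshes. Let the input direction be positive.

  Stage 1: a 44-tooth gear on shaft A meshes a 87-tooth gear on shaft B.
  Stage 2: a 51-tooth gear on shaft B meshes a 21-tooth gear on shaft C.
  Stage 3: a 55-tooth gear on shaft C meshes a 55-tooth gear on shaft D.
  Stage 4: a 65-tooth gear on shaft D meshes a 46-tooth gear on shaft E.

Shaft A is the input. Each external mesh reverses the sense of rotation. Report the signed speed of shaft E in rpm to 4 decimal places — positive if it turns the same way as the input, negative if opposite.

Stage 1 [44T→87T]: ω = 899.0000×44/87 = 454.6667 rpm, dir flips to −; running = −454.6667
Stage 2 [51T→21T]: ω = 454.6667×51/21 = 1104.1905 rpm, dir flips to +; running = +1104.1905
Stage 3 [55T→55T]: ω = 1104.1905×55/55 = 1104.1905 rpm, dir flips to −; running = −1104.1905
Stage 4 [65T→46T]: ω = 1104.1905×65/46 = 1560.2692 rpm, dir flips to +; running = +1560.2692

+1560.2692 rpm (same as input, |ω| = 1560.2692 rpm)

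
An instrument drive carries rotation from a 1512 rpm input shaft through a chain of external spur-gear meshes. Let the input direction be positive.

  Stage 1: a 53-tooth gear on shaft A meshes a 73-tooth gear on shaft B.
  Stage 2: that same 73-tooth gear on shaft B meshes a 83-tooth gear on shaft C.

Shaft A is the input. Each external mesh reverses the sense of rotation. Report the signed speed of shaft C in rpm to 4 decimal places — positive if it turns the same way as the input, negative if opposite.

+965.4940 rpm (same as input, |ω| = 965.4940 rpm)

Stage 1 [53T→73T]: ω = 1512.0000×53/73 = 1097.7534 rpm, dir flips to −; running = −1097.7534
Stage 2 [73T→83T]: ω = 1097.7534×73/83 = 965.4940 rpm, dir flips to +; running = +965.4940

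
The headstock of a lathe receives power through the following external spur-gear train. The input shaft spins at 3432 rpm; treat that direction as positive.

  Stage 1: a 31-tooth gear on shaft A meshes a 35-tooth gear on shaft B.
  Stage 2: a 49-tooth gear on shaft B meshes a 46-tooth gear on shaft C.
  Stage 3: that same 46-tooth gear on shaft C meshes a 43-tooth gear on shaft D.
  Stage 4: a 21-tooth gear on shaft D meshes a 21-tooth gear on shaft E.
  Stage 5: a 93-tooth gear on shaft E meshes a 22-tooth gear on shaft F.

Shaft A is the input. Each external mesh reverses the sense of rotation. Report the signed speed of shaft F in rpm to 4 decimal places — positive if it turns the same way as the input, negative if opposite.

Stage 1 [31T→35T]: ω = 3432.0000×31/35 = 3039.7714 rpm, dir flips to −; running = −3039.7714
Stage 2 [49T→46T]: ω = 3039.7714×49/46 = 3238.0174 rpm, dir flips to +; running = +3238.0174
Stage 3 [46T→43T]: ω = 3238.0174×46/43 = 3463.9256 rpm, dir flips to −; running = −3463.9256
Stage 4 [21T→21T]: ω = 3463.9256×21/21 = 3463.9256 rpm, dir flips to +; running = +3463.9256
Stage 5 [93T→22T]: ω = 3463.9256×93/22 = 14642.9581 rpm, dir flips to −; running = −14642.9581

-14642.9581 rpm (opposite to input, |ω| = 14642.9581 rpm)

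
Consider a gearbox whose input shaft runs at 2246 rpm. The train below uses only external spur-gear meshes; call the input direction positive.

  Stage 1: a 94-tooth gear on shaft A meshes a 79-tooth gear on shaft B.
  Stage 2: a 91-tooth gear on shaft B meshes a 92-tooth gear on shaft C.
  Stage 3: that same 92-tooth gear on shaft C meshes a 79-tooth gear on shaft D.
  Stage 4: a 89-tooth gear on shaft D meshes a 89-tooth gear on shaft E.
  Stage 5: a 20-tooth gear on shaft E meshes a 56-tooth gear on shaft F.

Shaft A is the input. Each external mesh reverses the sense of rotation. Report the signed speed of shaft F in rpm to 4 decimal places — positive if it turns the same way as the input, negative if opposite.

-1099.4280 rpm (opposite to input, |ω| = 1099.4280 rpm)

Stage 1 [94T→79T]: ω = 2246.0000×94/79 = 2672.4557 rpm, dir flips to −; running = −2672.4557
Stage 2 [91T→92T]: ω = 2672.4557×91/92 = 2643.4073 rpm, dir flips to +; running = +2643.4073
Stage 3 [92T→79T]: ω = 2643.4073×92/79 = 3078.3983 rpm, dir flips to −; running = −3078.3983
Stage 4 [89T→89T]: ω = 3078.3983×89/89 = 3078.3983 rpm, dir flips to +; running = +3078.3983
Stage 5 [20T→56T]: ω = 3078.3983×20/56 = 1099.4280 rpm, dir flips to −; running = −1099.4280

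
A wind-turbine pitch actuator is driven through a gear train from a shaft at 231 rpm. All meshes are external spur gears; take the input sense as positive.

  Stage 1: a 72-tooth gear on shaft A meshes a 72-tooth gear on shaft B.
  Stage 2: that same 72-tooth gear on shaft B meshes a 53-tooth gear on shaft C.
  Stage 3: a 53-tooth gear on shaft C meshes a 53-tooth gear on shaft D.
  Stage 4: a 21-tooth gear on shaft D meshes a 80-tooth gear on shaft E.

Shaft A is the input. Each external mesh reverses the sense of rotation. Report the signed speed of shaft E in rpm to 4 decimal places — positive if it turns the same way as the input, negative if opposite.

+82.3755 rpm (same as input, |ω| = 82.3755 rpm)

Stage 1 [72T→72T]: ω = 231.0000×72/72 = 231.0000 rpm, dir flips to −; running = −231.0000
Stage 2 [72T→53T]: ω = 231.0000×72/53 = 313.8113 rpm, dir flips to +; running = +313.8113
Stage 3 [53T→53T]: ω = 313.8113×53/53 = 313.8113 rpm, dir flips to −; running = −313.8113
Stage 4 [21T→80T]: ω = 313.8113×21/80 = 82.3755 rpm, dir flips to +; running = +82.3755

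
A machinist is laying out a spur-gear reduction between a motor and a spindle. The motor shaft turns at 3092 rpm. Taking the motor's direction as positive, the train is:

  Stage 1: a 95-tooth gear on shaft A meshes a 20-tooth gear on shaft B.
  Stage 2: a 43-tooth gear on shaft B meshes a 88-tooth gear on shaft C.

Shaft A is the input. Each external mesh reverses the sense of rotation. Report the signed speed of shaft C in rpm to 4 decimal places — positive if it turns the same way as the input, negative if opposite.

+7176.6023 rpm (same as input, |ω| = 7176.6023 rpm)

Stage 1 [95T→20T]: ω = 3092.0000×95/20 = 14687.0000 rpm, dir flips to −; running = −14687.0000
Stage 2 [43T→88T]: ω = 14687.0000×43/88 = 7176.6023 rpm, dir flips to +; running = +7176.6023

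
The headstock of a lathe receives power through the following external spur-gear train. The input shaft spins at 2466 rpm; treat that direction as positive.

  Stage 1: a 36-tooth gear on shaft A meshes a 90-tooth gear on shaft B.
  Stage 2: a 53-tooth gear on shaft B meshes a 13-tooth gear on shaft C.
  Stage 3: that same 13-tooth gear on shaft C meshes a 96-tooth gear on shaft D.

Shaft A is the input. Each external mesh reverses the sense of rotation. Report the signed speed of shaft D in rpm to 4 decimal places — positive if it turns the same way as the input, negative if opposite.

-544.5750 rpm (opposite to input, |ω| = 544.5750 rpm)

Stage 1 [36T→90T]: ω = 2466.0000×36/90 = 986.4000 rpm, dir flips to −; running = −986.4000
Stage 2 [53T→13T]: ω = 986.4000×53/13 = 4021.4769 rpm, dir flips to +; running = +4021.4769
Stage 3 [13T→96T]: ω = 4021.4769×13/96 = 544.5750 rpm, dir flips to −; running = −544.5750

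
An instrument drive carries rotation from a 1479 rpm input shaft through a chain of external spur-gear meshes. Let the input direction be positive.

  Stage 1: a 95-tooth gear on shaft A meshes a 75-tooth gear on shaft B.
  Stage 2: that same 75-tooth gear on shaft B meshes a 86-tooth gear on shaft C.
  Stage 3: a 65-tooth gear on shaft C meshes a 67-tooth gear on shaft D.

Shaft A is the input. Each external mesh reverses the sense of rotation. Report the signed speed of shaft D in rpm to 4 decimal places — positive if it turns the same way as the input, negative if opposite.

-1585.0095 rpm (opposite to input, |ω| = 1585.0095 rpm)

Stage 1 [95T→75T]: ω = 1479.0000×95/75 = 1873.4000 rpm, dir flips to −; running = −1873.4000
Stage 2 [75T→86T]: ω = 1873.4000×75/86 = 1633.7791 rpm, dir flips to +; running = +1633.7791
Stage 3 [65T→67T]: ω = 1633.7791×65/67 = 1585.0095 rpm, dir flips to −; running = −1585.0095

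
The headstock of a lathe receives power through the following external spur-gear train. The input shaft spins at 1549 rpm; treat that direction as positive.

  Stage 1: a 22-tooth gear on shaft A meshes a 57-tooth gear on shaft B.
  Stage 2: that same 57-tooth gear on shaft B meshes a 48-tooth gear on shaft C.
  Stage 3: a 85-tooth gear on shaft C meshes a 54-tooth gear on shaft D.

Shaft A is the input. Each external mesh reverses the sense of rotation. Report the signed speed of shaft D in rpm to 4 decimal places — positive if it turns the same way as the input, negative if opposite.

-1117.5270 rpm (opposite to input, |ω| = 1117.5270 rpm)

Stage 1 [22T→57T]: ω = 1549.0000×22/57 = 597.8596 rpm, dir flips to −; running = −597.8596
Stage 2 [57T→48T]: ω = 597.8596×57/48 = 709.9583 rpm, dir flips to +; running = +709.9583
Stage 3 [85T→54T]: ω = 709.9583×85/54 = 1117.5270 rpm, dir flips to −; running = −1117.5270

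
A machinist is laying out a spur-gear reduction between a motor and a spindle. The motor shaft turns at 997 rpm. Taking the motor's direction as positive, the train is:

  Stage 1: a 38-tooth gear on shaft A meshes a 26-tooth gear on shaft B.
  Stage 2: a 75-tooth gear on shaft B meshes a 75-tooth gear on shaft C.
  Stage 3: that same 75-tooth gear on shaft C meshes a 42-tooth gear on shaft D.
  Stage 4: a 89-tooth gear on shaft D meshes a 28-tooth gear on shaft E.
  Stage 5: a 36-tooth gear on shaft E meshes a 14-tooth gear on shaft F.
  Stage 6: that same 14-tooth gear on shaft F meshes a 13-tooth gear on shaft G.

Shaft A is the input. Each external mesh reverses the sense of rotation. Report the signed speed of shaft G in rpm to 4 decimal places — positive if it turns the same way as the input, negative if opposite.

+22903.8507 rpm (same as input, |ω| = 22903.8507 rpm)

Stage 1 [38T→26T]: ω = 997.0000×38/26 = 1457.1538 rpm, dir flips to −; running = −1457.1538
Stage 2 [75T→75T]: ω = 1457.1538×75/75 = 1457.1538 rpm, dir flips to +; running = +1457.1538
Stage 3 [75T→42T]: ω = 1457.1538×75/42 = 2602.0604 rpm, dir flips to −; running = −2602.0604
Stage 4 [89T→28T]: ω = 2602.0604×89/28 = 8270.8350 rpm, dir flips to +; running = +8270.8350
Stage 5 [36T→14T]: ω = 8270.8350×36/14 = 21267.8613 rpm, dir flips to −; running = −21267.8613
Stage 6 [14T→13T]: ω = 21267.8613×14/13 = 22903.8507 rpm, dir flips to +; running = +22903.8507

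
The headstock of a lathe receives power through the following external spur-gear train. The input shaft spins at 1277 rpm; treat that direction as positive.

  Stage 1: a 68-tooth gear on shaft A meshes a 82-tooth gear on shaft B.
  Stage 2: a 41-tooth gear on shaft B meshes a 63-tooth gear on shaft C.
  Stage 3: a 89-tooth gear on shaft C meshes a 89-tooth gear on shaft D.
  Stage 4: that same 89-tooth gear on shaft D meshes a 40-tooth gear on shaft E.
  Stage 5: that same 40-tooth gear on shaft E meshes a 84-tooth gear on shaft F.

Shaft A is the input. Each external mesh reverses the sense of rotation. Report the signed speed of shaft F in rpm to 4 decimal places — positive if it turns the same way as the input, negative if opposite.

-730.1969 rpm (opposite to input, |ω| = 730.1969 rpm)

Stage 1 [68T→82T]: ω = 1277.0000×68/82 = 1058.9756 rpm, dir flips to −; running = −1058.9756
Stage 2 [41T→63T]: ω = 1058.9756×41/63 = 689.1746 rpm, dir flips to +; running = +689.1746
Stage 3 [89T→89T]: ω = 689.1746×89/89 = 689.1746 rpm, dir flips to −; running = −689.1746
Stage 4 [89T→40T]: ω = 689.1746×89/40 = 1533.4135 rpm, dir flips to +; running = +1533.4135
Stage 5 [40T→84T]: ω = 1533.4135×40/84 = 730.1969 rpm, dir flips to −; running = −730.1969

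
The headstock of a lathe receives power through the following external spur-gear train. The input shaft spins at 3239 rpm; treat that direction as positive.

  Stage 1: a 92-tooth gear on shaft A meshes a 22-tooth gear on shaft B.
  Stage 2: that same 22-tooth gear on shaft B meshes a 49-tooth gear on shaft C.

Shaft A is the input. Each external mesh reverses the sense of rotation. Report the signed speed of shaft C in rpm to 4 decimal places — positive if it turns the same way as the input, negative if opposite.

+6081.3878 rpm (same as input, |ω| = 6081.3878 rpm)

Stage 1 [92T→22T]: ω = 3239.0000×92/22 = 13544.9091 rpm, dir flips to −; running = −13544.9091
Stage 2 [22T→49T]: ω = 13544.9091×22/49 = 6081.3878 rpm, dir flips to +; running = +6081.3878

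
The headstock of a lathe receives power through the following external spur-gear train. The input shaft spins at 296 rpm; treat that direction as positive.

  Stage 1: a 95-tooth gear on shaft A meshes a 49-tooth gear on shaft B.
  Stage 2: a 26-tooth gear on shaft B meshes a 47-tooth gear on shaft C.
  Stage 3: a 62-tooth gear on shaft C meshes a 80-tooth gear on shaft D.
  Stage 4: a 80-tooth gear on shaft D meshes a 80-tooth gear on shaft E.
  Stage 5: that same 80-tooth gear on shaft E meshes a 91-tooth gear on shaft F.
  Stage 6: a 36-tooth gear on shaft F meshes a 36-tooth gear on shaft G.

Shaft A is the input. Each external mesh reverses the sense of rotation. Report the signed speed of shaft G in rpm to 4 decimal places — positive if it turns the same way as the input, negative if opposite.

Stage 1 [95T→49T]: ω = 296.0000×95/49 = 573.8776 rpm, dir flips to −; running = −573.8776
Stage 2 [26T→47T]: ω = 573.8776×26/47 = 317.4642 rpm, dir flips to +; running = +317.4642
Stage 3 [62T→80T]: ω = 317.4642×62/80 = 246.0347 rpm, dir flips to −; running = −246.0347
Stage 4 [80T→80T]: ω = 246.0347×80/80 = 246.0347 rpm, dir flips to +; running = +246.0347
Stage 5 [80T→91T]: ω = 246.0347×80/91 = 216.2943 rpm, dir flips to −; running = −216.2943
Stage 6 [36T→36T]: ω = 216.2943×36/36 = 216.2943 rpm, dir flips to +; running = +216.2943

+216.2943 rpm (same as input, |ω| = 216.2943 rpm)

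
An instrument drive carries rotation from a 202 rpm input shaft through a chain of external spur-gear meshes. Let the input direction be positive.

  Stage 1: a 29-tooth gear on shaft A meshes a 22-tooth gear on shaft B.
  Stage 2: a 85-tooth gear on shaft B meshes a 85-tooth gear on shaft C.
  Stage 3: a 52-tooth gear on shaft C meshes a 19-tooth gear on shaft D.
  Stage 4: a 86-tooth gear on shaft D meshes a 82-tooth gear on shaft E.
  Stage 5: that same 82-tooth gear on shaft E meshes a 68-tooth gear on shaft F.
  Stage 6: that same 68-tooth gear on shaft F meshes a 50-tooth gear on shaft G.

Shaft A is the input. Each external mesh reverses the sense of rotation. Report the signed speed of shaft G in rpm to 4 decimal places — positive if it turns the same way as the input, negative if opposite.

+1253.4438 rpm (same as input, |ω| = 1253.4438 rpm)

Stage 1 [29T→22T]: ω = 202.0000×29/22 = 266.2727 rpm, dir flips to −; running = −266.2727
Stage 2 [85T→85T]: ω = 266.2727×85/85 = 266.2727 rpm, dir flips to +; running = +266.2727
Stage 3 [52T→19T]: ω = 266.2727×52/19 = 728.7464 rpm, dir flips to −; running = −728.7464
Stage 4 [86T→82T]: ω = 728.7464×86/82 = 764.2950 rpm, dir flips to +; running = +764.2950
Stage 5 [82T→68T]: ω = 764.2950×82/68 = 921.6499 rpm, dir flips to −; running = −921.6499
Stage 6 [68T→50T]: ω = 921.6499×68/50 = 1253.4438 rpm, dir flips to +; running = +1253.4438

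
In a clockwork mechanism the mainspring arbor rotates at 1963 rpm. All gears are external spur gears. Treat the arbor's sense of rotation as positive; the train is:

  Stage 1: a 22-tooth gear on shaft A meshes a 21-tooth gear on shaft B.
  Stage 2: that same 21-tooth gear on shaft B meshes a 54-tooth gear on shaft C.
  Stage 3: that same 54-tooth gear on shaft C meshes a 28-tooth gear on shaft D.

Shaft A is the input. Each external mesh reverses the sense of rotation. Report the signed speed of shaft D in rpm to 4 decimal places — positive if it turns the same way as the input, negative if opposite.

Stage 1 [22T→21T]: ω = 1963.0000×22/21 = 2056.4762 rpm, dir flips to −; running = −2056.4762
Stage 2 [21T→54T]: ω = 2056.4762×21/54 = 799.7407 rpm, dir flips to +; running = +799.7407
Stage 3 [54T→28T]: ω = 799.7407×54/28 = 1542.3571 rpm, dir flips to −; running = −1542.3571

-1542.3571 rpm (opposite to input, |ω| = 1542.3571 rpm)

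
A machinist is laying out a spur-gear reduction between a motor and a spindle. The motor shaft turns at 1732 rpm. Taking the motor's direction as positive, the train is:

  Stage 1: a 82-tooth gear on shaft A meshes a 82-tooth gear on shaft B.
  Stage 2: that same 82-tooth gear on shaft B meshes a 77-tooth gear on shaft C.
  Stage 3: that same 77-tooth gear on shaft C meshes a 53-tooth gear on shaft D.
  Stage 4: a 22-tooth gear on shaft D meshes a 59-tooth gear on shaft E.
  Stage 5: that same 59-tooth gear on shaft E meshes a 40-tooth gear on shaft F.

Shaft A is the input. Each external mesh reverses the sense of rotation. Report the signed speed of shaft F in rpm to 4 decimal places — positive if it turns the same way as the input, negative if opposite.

Stage 1 [82T→82T]: ω = 1732.0000×82/82 = 1732.0000 rpm, dir flips to −; running = −1732.0000
Stage 2 [82T→77T]: ω = 1732.0000×82/77 = 1844.4675 rpm, dir flips to +; running = +1844.4675
Stage 3 [77T→53T]: ω = 1844.4675×77/53 = 2679.6981 rpm, dir flips to −; running = −2679.6981
Stage 4 [22T→59T]: ω = 2679.6981×22/59 = 999.2095 rpm, dir flips to +; running = +999.2095
Stage 5 [59T→40T]: ω = 999.2095×59/40 = 1473.8340 rpm, dir flips to −; running = −1473.8340

-1473.8340 rpm (opposite to input, |ω| = 1473.8340 rpm)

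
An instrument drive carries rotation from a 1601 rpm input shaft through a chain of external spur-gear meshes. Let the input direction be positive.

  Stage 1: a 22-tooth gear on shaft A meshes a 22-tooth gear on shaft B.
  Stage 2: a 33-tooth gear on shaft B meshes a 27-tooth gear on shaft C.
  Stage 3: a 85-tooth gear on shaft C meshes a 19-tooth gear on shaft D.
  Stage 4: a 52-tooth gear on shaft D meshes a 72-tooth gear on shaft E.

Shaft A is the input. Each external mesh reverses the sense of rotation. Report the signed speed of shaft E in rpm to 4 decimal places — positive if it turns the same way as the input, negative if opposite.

Stage 1 [22T→22T]: ω = 1601.0000×22/22 = 1601.0000 rpm, dir flips to −; running = −1601.0000
Stage 2 [33T→27T]: ω = 1601.0000×33/27 = 1956.7778 rpm, dir flips to +; running = +1956.7778
Stage 3 [85T→19T]: ω = 1956.7778×85/19 = 8754.0058 rpm, dir flips to −; running = −8754.0058
Stage 4 [52T→72T]: ω = 8754.0058×52/72 = 6322.3376 rpm, dir flips to +; running = +6322.3376

+6322.3376 rpm (same as input, |ω| = 6322.3376 rpm)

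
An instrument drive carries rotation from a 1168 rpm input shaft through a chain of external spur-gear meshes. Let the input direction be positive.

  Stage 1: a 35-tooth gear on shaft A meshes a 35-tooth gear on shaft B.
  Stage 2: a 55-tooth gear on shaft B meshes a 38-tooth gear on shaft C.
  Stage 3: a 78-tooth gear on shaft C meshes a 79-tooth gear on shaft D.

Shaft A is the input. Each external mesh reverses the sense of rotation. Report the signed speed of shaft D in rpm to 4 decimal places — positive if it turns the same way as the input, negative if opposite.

Stage 1 [35T→35T]: ω = 1168.0000×35/35 = 1168.0000 rpm, dir flips to −; running = −1168.0000
Stage 2 [55T→38T]: ω = 1168.0000×55/38 = 1690.5263 rpm, dir flips to +; running = +1690.5263
Stage 3 [78T→79T]: ω = 1690.5263×78/79 = 1669.1272 rpm, dir flips to −; running = −1669.1272

-1669.1272 rpm (opposite to input, |ω| = 1669.1272 rpm)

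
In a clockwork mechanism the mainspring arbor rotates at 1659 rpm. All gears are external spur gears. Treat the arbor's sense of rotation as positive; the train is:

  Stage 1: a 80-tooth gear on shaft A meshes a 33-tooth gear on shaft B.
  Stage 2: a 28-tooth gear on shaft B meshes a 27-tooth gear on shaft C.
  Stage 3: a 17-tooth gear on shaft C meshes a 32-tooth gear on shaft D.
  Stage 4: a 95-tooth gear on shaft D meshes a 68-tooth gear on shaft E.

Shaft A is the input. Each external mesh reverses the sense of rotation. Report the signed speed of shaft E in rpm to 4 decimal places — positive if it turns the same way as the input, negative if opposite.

+3095.4966 rpm (same as input, |ω| = 3095.4966 rpm)

Stage 1 [80T→33T]: ω = 1659.0000×80/33 = 4021.8182 rpm, dir flips to −; running = −4021.8182
Stage 2 [28T→27T]: ω = 4021.8182×28/27 = 4170.7744 rpm, dir flips to +; running = +4170.7744
Stage 3 [17T→32T]: ω = 4170.7744×17/32 = 2215.7239 rpm, dir flips to −; running = −2215.7239
Stage 4 [95T→68T]: ω = 2215.7239×95/68 = 3095.4966 rpm, dir flips to +; running = +3095.4966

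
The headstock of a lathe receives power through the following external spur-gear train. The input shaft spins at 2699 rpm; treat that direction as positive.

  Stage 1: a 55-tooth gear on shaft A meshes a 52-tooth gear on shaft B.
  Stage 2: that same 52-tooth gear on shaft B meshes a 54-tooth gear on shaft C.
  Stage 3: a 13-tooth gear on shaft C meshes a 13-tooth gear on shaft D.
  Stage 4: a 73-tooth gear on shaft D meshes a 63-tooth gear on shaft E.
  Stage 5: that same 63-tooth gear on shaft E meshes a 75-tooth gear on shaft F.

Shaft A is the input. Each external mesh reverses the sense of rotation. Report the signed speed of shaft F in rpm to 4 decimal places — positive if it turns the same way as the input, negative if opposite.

Stage 1 [55T→52T]: ω = 2699.0000×55/52 = 2854.7115 rpm, dir flips to −; running = −2854.7115
Stage 2 [52T→54T]: ω = 2854.7115×52/54 = 2748.9815 rpm, dir flips to +; running = +2748.9815
Stage 3 [13T→13T]: ω = 2748.9815×13/13 = 2748.9815 rpm, dir flips to −; running = −2748.9815
Stage 4 [73T→63T]: ω = 2748.9815×73/63 = 3185.3277 rpm, dir flips to +; running = +3185.3277
Stage 5 [63T→75T]: ω = 3185.3277×63/75 = 2675.6753 rpm, dir flips to −; running = −2675.6753

-2675.6753 rpm (opposite to input, |ω| = 2675.6753 rpm)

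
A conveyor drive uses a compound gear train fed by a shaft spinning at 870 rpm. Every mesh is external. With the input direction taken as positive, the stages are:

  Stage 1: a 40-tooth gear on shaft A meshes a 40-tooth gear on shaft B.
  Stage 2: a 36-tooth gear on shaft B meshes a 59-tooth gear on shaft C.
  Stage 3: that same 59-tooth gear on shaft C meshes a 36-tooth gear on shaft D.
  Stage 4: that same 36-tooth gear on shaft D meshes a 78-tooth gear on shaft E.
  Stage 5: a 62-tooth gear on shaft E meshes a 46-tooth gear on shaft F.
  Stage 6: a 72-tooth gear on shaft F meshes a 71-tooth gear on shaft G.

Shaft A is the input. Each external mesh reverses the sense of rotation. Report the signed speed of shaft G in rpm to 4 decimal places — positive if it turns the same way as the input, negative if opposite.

+548.8266 rpm (same as input, |ω| = 548.8266 rpm)

Stage 1 [40T→40T]: ω = 870.0000×40/40 = 870.0000 rpm, dir flips to −; running = −870.0000
Stage 2 [36T→59T]: ω = 870.0000×36/59 = 530.8475 rpm, dir flips to +; running = +530.8475
Stage 3 [59T→36T]: ω = 530.8475×59/36 = 870.0000 rpm, dir flips to −; running = −870.0000
Stage 4 [36T→78T]: ω = 870.0000×36/78 = 401.5385 rpm, dir flips to +; running = +401.5385
Stage 5 [62T→46T]: ω = 401.5385×62/46 = 541.2040 rpm, dir flips to −; running = −541.2040
Stage 6 [72T→71T]: ω = 541.2040×72/71 = 548.8266 rpm, dir flips to +; running = +548.8266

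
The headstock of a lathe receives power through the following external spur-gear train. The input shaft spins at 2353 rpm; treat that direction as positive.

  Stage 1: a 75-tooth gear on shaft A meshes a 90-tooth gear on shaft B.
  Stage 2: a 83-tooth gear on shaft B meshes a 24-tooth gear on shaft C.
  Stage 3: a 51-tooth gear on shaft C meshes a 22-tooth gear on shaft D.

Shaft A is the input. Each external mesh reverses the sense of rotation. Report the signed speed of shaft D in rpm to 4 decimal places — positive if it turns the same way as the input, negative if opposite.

Stage 1 [75T→90T]: ω = 2353.0000×75/90 = 1960.8333 rpm, dir flips to −; running = −1960.8333
Stage 2 [83T→24T]: ω = 1960.8333×83/24 = 6781.2153 rpm, dir flips to +; running = +6781.2153
Stage 3 [51T→22T]: ω = 6781.2153×51/22 = 15720.0900 rpm, dir flips to −; running = −15720.0900

-15720.0900 rpm (opposite to input, |ω| = 15720.0900 rpm)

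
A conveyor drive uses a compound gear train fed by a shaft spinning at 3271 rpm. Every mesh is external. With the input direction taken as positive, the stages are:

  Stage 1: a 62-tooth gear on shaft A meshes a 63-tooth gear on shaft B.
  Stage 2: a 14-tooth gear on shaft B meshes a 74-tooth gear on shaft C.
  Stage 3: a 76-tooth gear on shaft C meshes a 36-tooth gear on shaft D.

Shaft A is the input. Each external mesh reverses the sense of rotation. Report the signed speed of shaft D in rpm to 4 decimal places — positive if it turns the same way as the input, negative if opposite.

Stage 1 [62T→63T]: ω = 3271.0000×62/63 = 3219.0794 rpm, dir flips to −; running = −3219.0794
Stage 2 [14T→74T]: ω = 3219.0794×14/74 = 609.0150 rpm, dir flips to +; running = +609.0150
Stage 3 [76T→36T]: ω = 609.0150×76/36 = 1285.6984 rpm, dir flips to −; running = −1285.6984

-1285.6984 rpm (opposite to input, |ω| = 1285.6984 rpm)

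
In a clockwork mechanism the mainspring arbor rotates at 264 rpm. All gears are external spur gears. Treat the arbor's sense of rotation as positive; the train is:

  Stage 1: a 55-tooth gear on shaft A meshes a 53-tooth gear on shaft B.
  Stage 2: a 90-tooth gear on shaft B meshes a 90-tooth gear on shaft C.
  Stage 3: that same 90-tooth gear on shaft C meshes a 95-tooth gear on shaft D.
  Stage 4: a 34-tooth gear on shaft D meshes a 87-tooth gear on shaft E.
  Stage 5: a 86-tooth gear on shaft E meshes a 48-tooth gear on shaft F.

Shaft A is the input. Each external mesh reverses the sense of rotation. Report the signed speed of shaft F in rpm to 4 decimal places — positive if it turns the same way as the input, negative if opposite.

Stage 1 [55T→53T]: ω = 264.0000×55/53 = 273.9623 rpm, dir flips to −; running = −273.9623
Stage 2 [90T→90T]: ω = 273.9623×90/90 = 273.9623 rpm, dir flips to +; running = +273.9623
Stage 3 [90T→95T]: ω = 273.9623×90/95 = 259.5432 rpm, dir flips to −; running = −259.5432
Stage 4 [34T→87T]: ω = 259.5432×34/87 = 101.4307 rpm, dir flips to +; running = +101.4307
Stage 5 [86T→48T]: ω = 101.4307×86/48 = 181.7300 rpm, dir flips to −; running = −181.7300

-181.7300 rpm (opposite to input, |ω| = 181.7300 rpm)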